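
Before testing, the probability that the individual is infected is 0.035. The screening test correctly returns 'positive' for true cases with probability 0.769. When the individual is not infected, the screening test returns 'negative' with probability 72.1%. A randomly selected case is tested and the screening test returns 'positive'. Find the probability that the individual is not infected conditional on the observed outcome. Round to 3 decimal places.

Let H be the event that the individual is infected. P(H) = 0.035, so P(¬H) = 0.965. With E the 'positive' result, P(E|H) = 0.769 and P(E|¬H) = 0.279.
P(E) = 0.769·0.035 + 0.279·0.965 = 0.026915 + 0.26924 = 0.29615.
By Bayes' theorem, P(H|E) = 0.026915 / 0.29615 = 0.091. Hence P(¬H|E) = 1 − 0.091 = 0.909.

P(¬H | E) ≈ 0.909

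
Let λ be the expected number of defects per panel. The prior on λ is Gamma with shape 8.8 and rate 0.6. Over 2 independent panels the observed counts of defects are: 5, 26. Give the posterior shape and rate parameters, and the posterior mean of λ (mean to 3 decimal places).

Posterior: Gamma(shape=39.8, rate=2.6); mean ≈ 15.308

The Poisson likelihood adds the total count to the shape and the number of exposure periods to the rate. Here ∑xᵢ = 31 and n = 2, so shape 8.8→39.8 and rate 0.6→2.6.
Posterior mean = shape/rate = 39.8/2.6 = 15.308.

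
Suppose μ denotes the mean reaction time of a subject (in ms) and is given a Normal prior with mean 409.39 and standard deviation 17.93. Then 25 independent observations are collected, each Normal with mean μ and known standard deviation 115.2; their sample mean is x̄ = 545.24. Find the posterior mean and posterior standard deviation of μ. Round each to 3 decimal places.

Posterior mean ≈ 460.631; posterior SD ≈ 14.150

With known σ, the Normal prior is conjugate. Weight on the data is w = (n/σ²)/(n/σ² + 1/τ₀²) = 0.00188380/(0.00188380+0.00311057) = 0.37719.
Posterior mean = w·x̄ + (1−w)·μ₀ = 0.37719·545.24 + 0.62281·409.39 = 460.631. Posterior variance = 1/(0.00188380+0.00311057) = 200.226, so SD = 14.150.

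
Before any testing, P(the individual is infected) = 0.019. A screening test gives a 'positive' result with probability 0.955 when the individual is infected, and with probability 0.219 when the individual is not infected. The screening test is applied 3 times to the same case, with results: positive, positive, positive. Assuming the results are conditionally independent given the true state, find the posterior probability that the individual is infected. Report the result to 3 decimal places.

With H the event that the individual is infected, the joint likelihood of the observed sequence is P(data|H) = 0.955·0.955·0.955 = 0.87098 and P(data|¬H) = 0.219·0.219·0.219 = 0.010503.
Bayes: P(H|data) = 0.019·0.87098 / (0.019·0.87098 + 0.981·0.010503) = 0.016549/0.026853 = 0.6163.

Posterior P(H) ≈ 0.616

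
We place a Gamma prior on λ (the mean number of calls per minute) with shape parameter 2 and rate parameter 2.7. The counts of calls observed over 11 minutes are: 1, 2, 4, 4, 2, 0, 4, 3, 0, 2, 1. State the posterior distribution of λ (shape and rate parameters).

The Poisson likelihood adds the total count to the shape and the number of exposure periods to the rate. Here ∑xᵢ = 23 and n = 11, so shape 2→25 and rate 2.7→13.7.

Posterior: Gamma(shape=25, rate=13.7)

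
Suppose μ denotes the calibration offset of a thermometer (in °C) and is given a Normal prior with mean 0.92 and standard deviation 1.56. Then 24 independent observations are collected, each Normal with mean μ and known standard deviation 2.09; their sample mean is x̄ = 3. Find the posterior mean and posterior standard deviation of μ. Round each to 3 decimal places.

Posterior mean ≈ 2.855; posterior SD ≈ 0.412

Prior precision 1/τ₀² = 1/1.56² = 0.410914; data precision n/σ² = 24/2.09² = 5.49438.
Posterior precision = 0.410914 + 5.49438 = 5.90529, giving posterior SD = 1/√5.90529 = 0.412.
Posterior mean = (0.410914·0.92 + 5.49438·3) / 5.90529 = 2.855.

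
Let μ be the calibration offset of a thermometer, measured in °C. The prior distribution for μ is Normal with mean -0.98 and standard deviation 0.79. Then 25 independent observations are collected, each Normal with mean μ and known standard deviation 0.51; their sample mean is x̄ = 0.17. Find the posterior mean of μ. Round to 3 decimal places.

Prior precision 1/τ₀² = 1/0.79² = 1.60231; data precision n/σ² = 25/0.51² = 96.1169.
Posterior precision = 1.60231 + 96.1169 = 97.7192.
Posterior mean = (1.60231·-0.98 + 96.1169·0.17) / 97.7192 = 0.151.

Posterior mean ≈ 0.151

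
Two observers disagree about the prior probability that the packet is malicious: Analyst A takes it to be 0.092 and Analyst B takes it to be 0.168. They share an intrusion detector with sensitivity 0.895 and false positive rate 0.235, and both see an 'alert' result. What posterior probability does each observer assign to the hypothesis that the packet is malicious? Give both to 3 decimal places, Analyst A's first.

Analyst A: 0.278; Analyst B: 0.435

The likelihood ratio for an 'alert' result is 0.895/0.235 = 3.8085.
Analyst A: prior odds 0.092/0.908 = 0.10132; posterior odds 0.38588; posterior probability 0.278.
Analyst B: prior odds 0.168/0.832 = 0.20192; posterior odds 0.76903; posterior probability 0.435.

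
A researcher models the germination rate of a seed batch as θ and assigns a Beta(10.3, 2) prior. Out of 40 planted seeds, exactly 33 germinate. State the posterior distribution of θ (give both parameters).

Observing 33 successes and 7 failures updates Beta(10.3, 2) by adding the success and failure counts to the two shape parameters: α = 10.3+33 = 43.3, β = 2+7 = 9.

Posterior: Beta(43.3, 9)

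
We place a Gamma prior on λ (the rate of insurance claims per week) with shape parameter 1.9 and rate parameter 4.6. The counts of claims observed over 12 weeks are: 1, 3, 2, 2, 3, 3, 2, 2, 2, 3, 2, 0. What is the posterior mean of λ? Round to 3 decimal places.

The Poisson likelihood adds the total count to the shape and the number of exposure periods to the rate. Here ∑xᵢ = 25 and n = 12, so shape 1.9→26.9 and rate 4.6→16.6.
E[λ | data] = 26.9/16.6 = 1.620.

Posterior mean ≈ 1.620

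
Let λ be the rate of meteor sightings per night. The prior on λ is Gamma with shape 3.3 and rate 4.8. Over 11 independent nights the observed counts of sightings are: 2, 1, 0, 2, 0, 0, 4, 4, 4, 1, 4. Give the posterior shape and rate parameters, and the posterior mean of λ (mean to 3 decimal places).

The Poisson likelihood adds the total count to the shape and the number of exposure periods to the rate. Here ∑xᵢ = 22 and n = 11, so shape 3.3→25.3 and rate 4.8→15.8.
E[λ | data] = 25.3/15.8 = 1.601.

Posterior: Gamma(shape=25.3, rate=15.8); mean ≈ 1.601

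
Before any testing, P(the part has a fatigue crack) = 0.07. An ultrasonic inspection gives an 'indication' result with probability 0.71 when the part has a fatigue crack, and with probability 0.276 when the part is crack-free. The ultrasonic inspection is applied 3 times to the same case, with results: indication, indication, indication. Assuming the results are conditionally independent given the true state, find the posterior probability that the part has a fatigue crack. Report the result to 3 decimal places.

Posterior P(H) ≈ 0.562

With H the event that the part has a fatigue crack, the joint likelihood of the observed sequence is P(data|H) = 0.71·0.71·0.71 = 0.35791 and P(data|¬H) = 0.276·0.276·0.276 = 0.021025.
Bayes: P(H|data) = 0.07·0.35791 / (0.07·0.35791 + 0.93·0.021025) = 0.025054/0.044607 = 0.5617.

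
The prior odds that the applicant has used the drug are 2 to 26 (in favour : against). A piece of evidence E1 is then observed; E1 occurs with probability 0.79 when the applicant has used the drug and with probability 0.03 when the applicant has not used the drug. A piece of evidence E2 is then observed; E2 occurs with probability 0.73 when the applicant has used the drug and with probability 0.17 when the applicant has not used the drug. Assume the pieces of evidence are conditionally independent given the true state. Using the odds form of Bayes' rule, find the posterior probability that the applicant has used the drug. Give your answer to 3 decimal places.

Posterior probability ≈ 0.897

Prior odds = 2/26 = 0.076923. In log-odds, ln(0.076923) = -2.5649.
Add log likelihood ratios: ln(26.333) + ln(4.2941) = 4.7281.
Posterior log-odds = 2.1631, so posterior odds = exp(2.1631) = 8.6983. Converting, P(H|E) = 8.6983/9.6983 = 0.897.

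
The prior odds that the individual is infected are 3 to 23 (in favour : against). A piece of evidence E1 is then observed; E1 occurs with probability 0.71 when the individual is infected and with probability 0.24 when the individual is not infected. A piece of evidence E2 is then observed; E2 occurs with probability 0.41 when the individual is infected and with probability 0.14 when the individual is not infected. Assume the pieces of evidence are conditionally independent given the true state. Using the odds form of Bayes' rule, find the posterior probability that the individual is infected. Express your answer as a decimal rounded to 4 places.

Prior odds = 3/23 = 0.13043.
Likelihood ratio for E1 = 0.71/0.24 = 2.9583.
Likelihood ratio for E2 = 0.41/0.14 = 2.9286.
Posterior odds = prior odds × LR₁ × LR₂ = 1.1300.
Posterior probability = odds/(1+odds) = 1.1300/2.1300 = 0.5305.

Posterior probability ≈ 0.5305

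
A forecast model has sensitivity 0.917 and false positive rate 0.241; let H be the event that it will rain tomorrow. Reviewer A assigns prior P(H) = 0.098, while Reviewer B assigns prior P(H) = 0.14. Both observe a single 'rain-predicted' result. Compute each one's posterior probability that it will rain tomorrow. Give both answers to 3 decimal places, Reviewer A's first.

Reviewer A: 0.292; Reviewer B: 0.382

P('+'|H) = 0.917, P('+'|¬H) = 0.241.
Reviewer A: numerator 0.917·0.098 = 0.089866; evidence = 0.089866+0.241·0.902 = 0.30725; posterior = 0.292.
Reviewer B: numerator 0.917·0.14 = 0.12838; evidence = 0.12838+0.241·0.86 = 0.33564; posterior = 0.382.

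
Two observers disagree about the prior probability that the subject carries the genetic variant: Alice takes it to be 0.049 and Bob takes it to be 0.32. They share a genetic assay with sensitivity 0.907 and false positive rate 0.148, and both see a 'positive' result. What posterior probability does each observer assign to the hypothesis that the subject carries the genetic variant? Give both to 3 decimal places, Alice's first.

P('+'|H) = 0.907, P('+'|¬H) = 0.148.
Alice: numerator 0.907·0.049 = 0.044443; evidence = 0.044443+0.148·0.951 = 0.18519; posterior = 0.240.
Bob: numerator 0.907·0.32 = 0.29024; evidence = 0.29024+0.148·0.68 = 0.39088; posterior = 0.743.

Alice: 0.240; Bob: 0.743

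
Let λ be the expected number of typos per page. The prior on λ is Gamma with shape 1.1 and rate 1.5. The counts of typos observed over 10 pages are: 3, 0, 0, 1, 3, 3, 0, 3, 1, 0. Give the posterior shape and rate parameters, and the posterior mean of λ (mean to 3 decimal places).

Posterior: Gamma(shape=15.1, rate=11.5); mean ≈ 1.313

The Poisson likelihood adds the total count to the shape and the number of exposure periods to the rate. Here ∑xᵢ = 14 and n = 10, so shape 1.1→15.1 and rate 1.5→11.5.
Posterior mean = shape/rate = 15.1/11.5 = 1.313.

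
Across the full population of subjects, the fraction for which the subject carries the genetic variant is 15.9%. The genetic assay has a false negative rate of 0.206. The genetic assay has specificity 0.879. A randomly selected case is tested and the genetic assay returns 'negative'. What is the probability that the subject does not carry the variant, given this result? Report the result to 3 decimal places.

P(¬H | E) ≈ 0.958

Let H be the event that the subject carries the genetic variant. P(H) = 0.159, so P(¬H) = 0.841. With E the 'negative' result, P(E|H) = 0.206 and P(E|¬H) = 0.879.
P(E) = 0.206·0.159 + 0.879·0.841 = 0.032754 + 0.73924 = 0.77199.
By Bayes' theorem, P(H|E) = 0.032754 / 0.77199 = 0.042. Hence P(¬H|E) = 1 − 0.042 = 0.958.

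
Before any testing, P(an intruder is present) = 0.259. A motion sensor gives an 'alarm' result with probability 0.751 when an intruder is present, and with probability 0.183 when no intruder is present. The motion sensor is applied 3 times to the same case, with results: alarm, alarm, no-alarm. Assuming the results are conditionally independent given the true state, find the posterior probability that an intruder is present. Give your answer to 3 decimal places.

Let H be the event that an intruder is present; start with P(H) = 0.259. P('alarm'|H) = 0.751, P('alarm'|¬H) = 0.183.
Update on result 1 ('alarm'): P(H) ← 0.751·0.2590 / (0.751·0.2590 + 0.183·0.7410) = 0.19451/0.33011 = 0.5892.
Update on result 2 ('alarm'): P(H) ← 0.751·0.5892 / (0.751·0.5892 + 0.183·0.4108) = 0.44251/0.51768 = 0.8548.
Update on result 3 ('no-alarm'): P(H) ← 0.249·0.8548 / (0.249·0.8548 + 0.817·0.1452) = 0.21284/0.33148 = 0.6421.

Posterior P(H) ≈ 0.642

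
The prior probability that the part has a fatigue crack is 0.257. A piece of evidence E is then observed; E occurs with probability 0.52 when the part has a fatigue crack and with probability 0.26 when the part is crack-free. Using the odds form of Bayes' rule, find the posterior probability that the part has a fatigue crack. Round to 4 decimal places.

Prior odds = 0.257/(1−0.257) = 0.34590. In log-odds, ln(0.34590) = -1.0616.
Add log likelihood ratio: ln(2.0000) = 0.69315.
Posterior log-odds = -0.36847, so posterior odds = exp(-0.36847) = 0.69179. Converting, P(H|E) = 0.69179/1.6918 = 0.4089.

Posterior probability ≈ 0.4089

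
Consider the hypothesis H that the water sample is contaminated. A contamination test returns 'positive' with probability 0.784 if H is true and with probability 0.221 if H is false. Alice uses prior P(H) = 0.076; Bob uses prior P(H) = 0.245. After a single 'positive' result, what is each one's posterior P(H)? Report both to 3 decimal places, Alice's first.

The likelihood ratio for a 'positive' result is 0.784/0.221 = 3.5475.
Alice: prior odds 0.076/0.924 = 0.082251; posterior odds 0.29179; posterior probability 0.226.
Bob: prior odds 0.245/0.755 = 0.32450; posterior odds 1.1512; posterior probability 0.535.

Alice: 0.226; Bob: 0.535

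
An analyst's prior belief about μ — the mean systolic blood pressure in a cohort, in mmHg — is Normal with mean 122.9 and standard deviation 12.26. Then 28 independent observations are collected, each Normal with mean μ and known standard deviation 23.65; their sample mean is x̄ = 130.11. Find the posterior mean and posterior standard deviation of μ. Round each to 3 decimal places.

With known σ, the Normal prior is conjugate. Weight on the data is w = (n/σ²)/(n/σ² + 1/τ₀²) = 0.0500606/(0.0500606+0.00665302) = 0.88269.
Posterior mean = w·x̄ + (1−w)·μ₀ = 0.88269·130.11 + 0.11731·122.9 = 129.264. Posterior variance = 1/(0.0500606+0.00665302) = 17.6325, so SD = 4.199.

Posterior mean ≈ 129.264; posterior SD ≈ 4.199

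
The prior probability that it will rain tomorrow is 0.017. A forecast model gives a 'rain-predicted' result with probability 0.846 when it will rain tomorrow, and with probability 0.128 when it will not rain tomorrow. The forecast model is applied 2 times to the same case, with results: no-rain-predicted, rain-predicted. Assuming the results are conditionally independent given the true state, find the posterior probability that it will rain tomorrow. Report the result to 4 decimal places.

Posterior P(H) ≈ 0.0198

Let H be the event that it will rain tomorrow; start with P(H) = 0.017. P('rain-predicted'|H) = 0.846, P('rain-predicted'|¬H) = 0.128.
Update on result 1 ('no-rain-predicted'): P(H) ← 0.154·0.0170 / (0.154·0.0170 + 0.872·0.9830) = 0.0026180/0.85979 = 0.0030.
Update on result 2 ('rain-predicted'): P(H) ← 0.846·0.0030 / (0.846·0.0030 + 0.128·0.9970) = 0.0025760/0.13019 = 0.0198.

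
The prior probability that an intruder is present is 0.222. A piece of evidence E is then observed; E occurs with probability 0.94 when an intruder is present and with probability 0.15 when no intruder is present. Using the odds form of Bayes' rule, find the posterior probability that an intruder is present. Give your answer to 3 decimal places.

Posterior probability ≈ 0.641

Prior odds = 0.222/(1−0.222) = 0.28535. In log-odds, ln(0.28535) = -1.2540.
Add log likelihood ratio: ln(6.2667) = 1.8352.
Posterior log-odds = 0.58120, so posterior odds = exp(0.58120) = 1.7882. Converting, P(H|E) = 1.7882/2.7882 = 0.641.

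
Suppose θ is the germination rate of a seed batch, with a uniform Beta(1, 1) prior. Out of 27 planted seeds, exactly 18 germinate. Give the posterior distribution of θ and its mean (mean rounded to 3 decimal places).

Posterior: Beta(19, 10); mean ≈ 0.655

Observing 18 successes and 9 failures updates Beta(1, 1) by adding the success and failure counts to the two shape parameters: α = 1+18 = 19, β = 1+9 = 10.
E[θ | data] = 19/(19+10) = 0.655.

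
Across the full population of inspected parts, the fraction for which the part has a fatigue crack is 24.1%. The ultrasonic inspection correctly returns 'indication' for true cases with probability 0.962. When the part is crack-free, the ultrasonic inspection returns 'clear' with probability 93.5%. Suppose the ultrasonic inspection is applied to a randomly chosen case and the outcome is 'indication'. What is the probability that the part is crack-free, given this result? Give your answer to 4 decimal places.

P(¬H | E) ≈ 0.1755

Let H be the event that the part has a fatigue crack. P(H) = 0.241, so P(¬H) = 0.759. With E the 'indication' result, P(E|H) = 0.962 and P(E|¬H) = 0.065.
P(E) = 0.962·0.241 + 0.065·0.759 = 0.23184 + 0.049335 = 0.28118.
By Bayes' theorem, P(H|E) = 0.23184 / 0.28118 = 0.8245. Hence P(¬H|E) = 1 − 0.8245 = 0.1755.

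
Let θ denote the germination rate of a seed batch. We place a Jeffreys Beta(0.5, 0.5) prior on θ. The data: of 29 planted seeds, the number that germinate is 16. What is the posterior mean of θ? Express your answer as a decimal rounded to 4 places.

Posterior mean ≈ 0.5500

The binomial likelihood is conjugate to the Beta prior: with 16 successes and 13 failures, the posterior is Beta(0.5+16, 0.5+13) = Beta(16.5, 13.5).
E[θ | data] = 16.5/(16.5+13.5) = 0.5500.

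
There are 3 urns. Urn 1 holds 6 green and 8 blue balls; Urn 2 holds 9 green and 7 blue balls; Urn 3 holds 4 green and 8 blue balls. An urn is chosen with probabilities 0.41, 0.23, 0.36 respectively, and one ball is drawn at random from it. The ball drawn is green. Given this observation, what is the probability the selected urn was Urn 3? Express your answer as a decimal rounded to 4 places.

Tabulate prior·likelihood by source: [1] prior 0.41, lik 0.4286, product 0.1757; [2] prior 0.23, lik 0.5625, product 0.1294; [3] prior 0.36, lik 0.3333, product 0.1200.
Normalizing constant = 0.42509; the posterior for Urn 3 is its product over the sum, 0.1200/0.42509 = 0.2823.

Posterior probability ≈ 0.2823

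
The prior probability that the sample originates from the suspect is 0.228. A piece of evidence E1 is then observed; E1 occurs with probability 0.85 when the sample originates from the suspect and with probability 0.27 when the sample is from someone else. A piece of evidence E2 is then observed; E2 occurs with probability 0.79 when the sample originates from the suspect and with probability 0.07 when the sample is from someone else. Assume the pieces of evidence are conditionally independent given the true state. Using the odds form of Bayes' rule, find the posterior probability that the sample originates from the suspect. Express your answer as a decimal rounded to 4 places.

Posterior probability ≈ 0.9130

Prior odds = 0.228/(1−0.228) = 0.29534.
Likelihood ratio for E1 = 0.85/0.27 = 3.1481.
Likelihood ratio for E2 = 0.79/0.07 = 11.286.
Posterior odds = prior odds × LR₁ × LR₂ = 10.493.
Posterior probability = odds/(1+odds) = 10.493/11.493 = 0.9130.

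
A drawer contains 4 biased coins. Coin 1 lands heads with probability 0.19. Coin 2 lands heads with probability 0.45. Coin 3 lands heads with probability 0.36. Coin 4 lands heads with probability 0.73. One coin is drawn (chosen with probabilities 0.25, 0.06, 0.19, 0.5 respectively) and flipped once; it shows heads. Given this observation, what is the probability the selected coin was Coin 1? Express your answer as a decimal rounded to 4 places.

Tabulate prior·likelihood by source: [1] prior 0.25, lik 0.19, product 0.04750; [2] prior 0.06, lik 0.45, product 0.02700; [3] prior 0.19, lik 0.36, product 0.06840; [4] prior 0.5, lik 0.73, product 0.3650.
Normalizing constant = 0.50790; the posterior for Coin 1 is its product over the sum, 0.04750/0.50790 = 0.0935.

Posterior probability ≈ 0.0935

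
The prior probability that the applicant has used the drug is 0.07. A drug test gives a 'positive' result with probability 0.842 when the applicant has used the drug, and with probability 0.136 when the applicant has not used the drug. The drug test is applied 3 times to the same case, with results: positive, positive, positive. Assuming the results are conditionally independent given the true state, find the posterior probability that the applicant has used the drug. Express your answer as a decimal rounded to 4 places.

Let H be the event that the applicant has used the drug; start with P(H) = 0.07. P('positive'|H) = 0.842, P('positive'|¬H) = 0.136.
Update on result 1 ('positive'): P(H) ← 0.842·0.0700 / (0.842·0.0700 + 0.136·0.9300) = 0.058940/0.18542 = 0.3179.
Update on result 2 ('positive'): P(H) ← 0.842·0.3179 / (0.842·0.3179 + 0.136·0.6821) = 0.26765/0.36042 = 0.7426.
Update on result 3 ('positive'): P(H) ← 0.842·0.7426 / (0.842·0.7426 + 0.136·0.2574) = 0.62527/0.66028 = 0.9470.

Posterior P(H) ≈ 0.9470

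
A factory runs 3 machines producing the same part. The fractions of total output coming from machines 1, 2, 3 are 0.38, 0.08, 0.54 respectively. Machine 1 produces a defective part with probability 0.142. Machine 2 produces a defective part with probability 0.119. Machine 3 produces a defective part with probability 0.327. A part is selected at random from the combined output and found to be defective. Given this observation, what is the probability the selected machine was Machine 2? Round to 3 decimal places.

Posterior probability ≈ 0.040

P(defective|M1) = 0.142; P(defective|M2) = 0.119; P(defective|M3) = 0.327.
Prior × likelihood for each source: 0.38·0.142=0.05396, 0.08·0.119=0.009520, 0.54·0.327=0.1766. Summing gives P(defective) = 0.24006.
P(Machine 2 | defective) = 0.009520 / 0.24006 = 0.040.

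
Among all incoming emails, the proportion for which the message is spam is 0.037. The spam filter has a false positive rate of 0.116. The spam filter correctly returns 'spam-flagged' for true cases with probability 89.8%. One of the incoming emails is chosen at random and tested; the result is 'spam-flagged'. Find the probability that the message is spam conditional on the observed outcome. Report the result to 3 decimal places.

Write H for 'the message is spam'. Prior odds H:¬H = 0.037/0.963 = 0.038422. For the 'spam-flagged' outcome, the likelihood ratio is 0.898/0.116 = 7.7414.
Posterior odds = 0.038422 × 7.7414 = 0.29744, so P(H|E) = 0.29744/(1+0.29744) = 0.229.

P(H | E) ≈ 0.229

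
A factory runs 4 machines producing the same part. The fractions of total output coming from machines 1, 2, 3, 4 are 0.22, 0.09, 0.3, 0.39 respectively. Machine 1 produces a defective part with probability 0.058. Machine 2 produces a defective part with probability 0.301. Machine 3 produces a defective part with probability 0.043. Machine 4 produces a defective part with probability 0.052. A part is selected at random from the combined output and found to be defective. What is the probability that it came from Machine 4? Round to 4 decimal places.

Posterior probability ≈ 0.2777

Tabulate prior·likelihood by source: [1] prior 0.22, lik 0.058, product 0.01276; [2] prior 0.09, lik 0.301, product 0.02709; [3] prior 0.3, lik 0.043, product 0.01290; [4] prior 0.39, lik 0.052, product 0.02028.
Normalizing constant = 0.073030; the posterior for Machine 4 is its product over the sum, 0.02028/0.073030 = 0.2777.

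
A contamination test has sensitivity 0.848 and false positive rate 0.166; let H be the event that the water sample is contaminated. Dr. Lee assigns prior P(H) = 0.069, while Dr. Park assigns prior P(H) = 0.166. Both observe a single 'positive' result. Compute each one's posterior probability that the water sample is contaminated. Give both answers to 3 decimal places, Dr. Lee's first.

The likelihood ratio for a 'positive' result is 0.848/0.166 = 5.1084.
Dr. Lee: prior odds 0.069/0.931 = 0.074114; posterior odds 0.37861; posterior probability 0.275.
Dr. Park: prior odds 0.166/0.834 = 0.19904; posterior odds 1.0168; posterior probability 0.504.

Dr. Lee: 0.275; Dr. Park: 0.504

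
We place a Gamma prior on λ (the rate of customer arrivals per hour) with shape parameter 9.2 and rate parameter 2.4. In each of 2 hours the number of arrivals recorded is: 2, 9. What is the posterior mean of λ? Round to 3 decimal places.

Posterior mean ≈ 4.591

Total count ∑xᵢ = 11 over n = 2 hours.
Gamma is conjugate to the Poisson likelihood: posterior is Gamma(shape = 9.2+11 = 20.2, rate = 2.4+2 = 4.4).
Posterior mean = shape/rate = 20.2/4.4 = 4.591.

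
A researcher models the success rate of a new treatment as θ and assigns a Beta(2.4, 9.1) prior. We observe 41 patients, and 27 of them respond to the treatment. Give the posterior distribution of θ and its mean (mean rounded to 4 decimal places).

Observing 27 successes and 14 failures updates Beta(2.4, 9.1) by adding the success and failure counts to the two shape parameters: α = 2.4+27 = 29.4, β = 9.1+14 = 23.1.
E[θ | data] = 29.4/(29.4+23.1) = 0.5600.

Posterior: Beta(29.4, 23.1); mean ≈ 0.5600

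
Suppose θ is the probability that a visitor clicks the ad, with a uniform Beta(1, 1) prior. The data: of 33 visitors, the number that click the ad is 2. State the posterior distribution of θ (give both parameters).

The binomial likelihood is conjugate to the Beta prior: with 2 successes and 31 failures, the posterior is Beta(1+2, 1+31) = Beta(3, 32).

Posterior: Beta(3, 32)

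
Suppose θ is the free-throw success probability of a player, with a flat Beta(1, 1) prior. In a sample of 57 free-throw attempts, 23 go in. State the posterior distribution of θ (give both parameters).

Posterior: Beta(24, 35)

The binomial likelihood is conjugate to the Beta prior: with 23 successes and 34 failures, the posterior is Beta(1+23, 1+34) = Beta(24, 35).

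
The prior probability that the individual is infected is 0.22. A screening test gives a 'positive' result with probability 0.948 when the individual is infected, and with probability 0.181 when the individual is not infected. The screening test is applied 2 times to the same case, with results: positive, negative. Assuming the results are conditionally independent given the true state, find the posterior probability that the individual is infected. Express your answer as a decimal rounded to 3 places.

Posterior P(H) ≈ 0.086

With H the event that the individual is infected, the joint likelihood of the observed sequence is P(data|H) = 0.948·0.052 = 0.049296 and P(data|¬H) = 0.181·0.819 = 0.14824.
Bayes: P(H|data) = 0.22·0.049296 / (0.22·0.049296 + 0.78·0.14824) = 0.010845/0.12647 = 0.0858.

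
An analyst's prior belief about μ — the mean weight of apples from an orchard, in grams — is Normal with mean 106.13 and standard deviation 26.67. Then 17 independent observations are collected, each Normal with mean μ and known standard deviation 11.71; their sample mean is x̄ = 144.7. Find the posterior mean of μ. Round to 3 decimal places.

Posterior mean ≈ 144.268

Prior precision 1/τ₀² = 1/26.67² = 0.00140590; data precision n/σ² = 17/11.71² = 0.123975.
Posterior precision = 0.00140590 + 0.123975 = 0.125381.
Posterior mean = (0.00140590·106.13 + 0.123975·144.7) / 0.125381 = 144.268.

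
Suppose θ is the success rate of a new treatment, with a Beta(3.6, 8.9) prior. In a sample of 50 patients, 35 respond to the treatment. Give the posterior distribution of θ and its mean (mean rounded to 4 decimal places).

The binomial likelihood is conjugate to the Beta prior: with 35 successes and 15 failures, the posterior is Beta(3.6+35, 8.9+15) = Beta(38.6, 23.9).
Posterior mean = α/(α+β) = 38.6/62.5 = 0.6176.

Posterior: Beta(38.6, 23.9); mean ≈ 0.6176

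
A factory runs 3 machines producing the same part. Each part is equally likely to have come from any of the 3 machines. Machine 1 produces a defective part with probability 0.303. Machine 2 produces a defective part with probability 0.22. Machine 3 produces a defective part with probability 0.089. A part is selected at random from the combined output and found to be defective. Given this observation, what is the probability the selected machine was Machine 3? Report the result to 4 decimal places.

Posterior probability ≈ 0.1454

Tabulate prior·likelihood by source: [1] prior 0.333333, lik 0.303, product 0.1010; [2] prior 0.333333, lik 0.22, product 0.07333; [3] prior 0.333333, lik 0.089, product 0.02967.
Normalizing constant = 0.20400; the posterior for Machine 3 is its product over the sum, 0.02967/0.20400 = 0.1454.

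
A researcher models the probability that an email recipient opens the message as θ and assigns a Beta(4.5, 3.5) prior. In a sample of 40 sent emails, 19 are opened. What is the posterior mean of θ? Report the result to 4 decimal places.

Posterior mean ≈ 0.4896

Observing 19 successes and 21 failures updates Beta(4.5, 3.5) by adding the success and failure counts to the two shape parameters: α = 4.5+19 = 23.5, β = 3.5+21 = 24.5.
E[θ | data] = 23.5/(23.5+24.5) = 0.4896.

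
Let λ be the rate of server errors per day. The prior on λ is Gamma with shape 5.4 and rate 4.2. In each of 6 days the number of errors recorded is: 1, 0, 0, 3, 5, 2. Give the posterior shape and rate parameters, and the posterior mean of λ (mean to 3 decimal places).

Posterior: Gamma(shape=16.4, rate=10.2); mean ≈ 1.608

The Poisson likelihood adds the total count to the shape and the number of exposure periods to the rate. Here ∑xᵢ = 11 and n = 6, so shape 5.4→16.4 and rate 4.2→10.2.
Posterior mean = shape/rate = 16.4/10.2 = 1.608.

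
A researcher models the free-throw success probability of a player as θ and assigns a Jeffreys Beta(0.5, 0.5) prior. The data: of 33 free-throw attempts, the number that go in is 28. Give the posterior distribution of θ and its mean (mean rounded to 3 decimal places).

Posterior: Beta(28.5, 5.5); mean ≈ 0.838

The binomial likelihood is conjugate to the Beta prior: with 28 successes and 5 failures, the posterior is Beta(0.5+28, 0.5+5) = Beta(28.5, 5.5).
E[θ | data] = 28.5/(28.5+5.5) = 0.838.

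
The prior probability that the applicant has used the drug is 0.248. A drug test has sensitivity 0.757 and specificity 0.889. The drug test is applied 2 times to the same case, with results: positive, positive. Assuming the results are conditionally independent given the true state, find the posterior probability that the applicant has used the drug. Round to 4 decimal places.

Let H be the event that the applicant has used the drug; start with P(H) = 0.248. P('positive'|H) = 0.757, P('positive'|¬H) = 0.111.
Update on result 1 ('positive'): P(H) ← 0.757·0.2480 / (0.757·0.2480 + 0.111·0.7520) = 0.18774/0.27121 = 0.6922.
Update on result 2 ('positive'): P(H) ← 0.757·0.6922 / (0.757·0.6922 + 0.111·0.3078) = 0.52401/0.55818 = 0.9388.

Posterior P(H) ≈ 0.9388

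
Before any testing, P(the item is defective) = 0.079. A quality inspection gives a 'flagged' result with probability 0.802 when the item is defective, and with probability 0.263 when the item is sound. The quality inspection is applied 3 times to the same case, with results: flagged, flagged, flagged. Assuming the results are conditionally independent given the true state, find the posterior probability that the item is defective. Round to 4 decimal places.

With H the event that the item is defective, the joint likelihood of the observed sequence is P(data|H) = 0.802·0.802·0.802 = 0.51585 and P(data|¬H) = 0.263·0.263·0.263 = 0.018191.
Bayes: P(H|data) = 0.079·0.51585 / (0.079·0.51585 + 0.921·0.018191) = 0.040752/0.057506 = 0.7087.

Posterior P(H) ≈ 0.7087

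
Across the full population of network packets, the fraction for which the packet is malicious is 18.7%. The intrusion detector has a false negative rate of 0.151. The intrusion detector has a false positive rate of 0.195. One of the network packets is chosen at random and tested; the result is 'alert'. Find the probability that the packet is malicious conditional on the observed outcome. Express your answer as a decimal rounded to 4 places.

Let H be the event that the packet is malicious. P(H) = 0.187, so P(¬H) = 0.813. With E the 'alert' result, P(E|H) = 0.849 and P(E|¬H) = 0.195.
P(E) = 0.849·0.187 + 0.195·0.813 = 0.15876 + 0.15853 = 0.31730.
By Bayes' theorem, P(H|E) = 0.15876 / 0.31730 = 0.5004.

P(H | E) ≈ 0.5004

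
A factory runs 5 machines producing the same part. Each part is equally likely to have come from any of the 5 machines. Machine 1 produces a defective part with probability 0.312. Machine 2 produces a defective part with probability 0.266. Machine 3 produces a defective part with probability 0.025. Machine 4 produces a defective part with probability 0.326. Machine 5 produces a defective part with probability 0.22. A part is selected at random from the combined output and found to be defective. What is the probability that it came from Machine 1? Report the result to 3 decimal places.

P(defective|M1) = 0.312; P(defective|M2) = 0.266; P(defective|M3) = 0.025; P(defective|M4) = 0.326; P(defective|M5) = 0.22.
Prior × likelihood for each source: 0.2·0.312=0.06240, 0.2·0.266=0.05320, 0.2·0.025=0.005000, 0.2·0.326=0.06520, 0.2·0.22=0.04400. Summing gives P(defective) = 0.22980.
P(Machine 1 | defective) = 0.06240 / 0.22980 = 0.272.

Posterior probability ≈ 0.272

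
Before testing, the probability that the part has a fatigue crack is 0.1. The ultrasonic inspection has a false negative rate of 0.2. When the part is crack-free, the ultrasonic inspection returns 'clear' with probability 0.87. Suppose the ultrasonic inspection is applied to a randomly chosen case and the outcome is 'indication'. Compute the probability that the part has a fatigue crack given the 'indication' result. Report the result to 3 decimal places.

Write H for 'the part has a fatigue crack'. Prior odds H:¬H = 0.1/0.9 = 0.11111. For the 'indication' outcome, the likelihood ratio is 0.8/0.13 = 6.1538.
Posterior odds = 0.11111 × 6.1538 = 0.68376, so P(H|E) = 0.68376/(1+0.68376) = 0.406.

P(H | E) ≈ 0.406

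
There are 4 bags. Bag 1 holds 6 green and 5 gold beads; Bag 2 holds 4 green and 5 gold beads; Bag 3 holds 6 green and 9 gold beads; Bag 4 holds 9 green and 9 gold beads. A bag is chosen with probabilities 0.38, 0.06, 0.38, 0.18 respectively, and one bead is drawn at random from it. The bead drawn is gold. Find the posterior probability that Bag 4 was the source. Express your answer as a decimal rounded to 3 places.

Posterior probability ≈ 0.172

P(gold|Bag 1) = 0.4545; P(gold|Bag 2) = 0.5556; P(gold|Bag 3) = 0.6; P(gold|Bag 4) = 0.5.
Prior × likelihood for each source: 0.38·0.4545=0.1727, 0.06·0.5556=0.03333, 0.38·0.6=0.2280, 0.18·0.5=0.09000. Summing gives P(gold) = 0.52406.
P(Bag 4 | gold) = 0.09000 / 0.52406 = 0.172.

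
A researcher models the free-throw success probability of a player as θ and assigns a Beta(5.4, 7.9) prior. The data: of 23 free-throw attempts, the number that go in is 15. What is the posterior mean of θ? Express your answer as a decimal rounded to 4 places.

Posterior mean ≈ 0.5620

Observing 15 successes and 8 failures updates Beta(5.4, 7.9) by adding the success and failure counts to the two shape parameters: α = 5.4+15 = 20.4, β = 7.9+8 = 15.9.
Posterior mean = α/(α+β) = 20.4/36.3 = 0.5620.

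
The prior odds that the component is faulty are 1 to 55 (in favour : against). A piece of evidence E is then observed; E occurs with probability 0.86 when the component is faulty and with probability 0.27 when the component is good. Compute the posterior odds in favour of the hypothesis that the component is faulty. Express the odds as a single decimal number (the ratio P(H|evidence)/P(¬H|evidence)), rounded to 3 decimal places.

Prior odds = 1/55 = 0.018182. In log-odds, ln(0.018182) = -4.0073.
Add log likelihood ratio: ln(3.1852) = 1.1585.
Posterior log-odds = -2.8488, so posterior odds = exp(-2.8488) = 0.057912.

Posterior odds ≈ 0.058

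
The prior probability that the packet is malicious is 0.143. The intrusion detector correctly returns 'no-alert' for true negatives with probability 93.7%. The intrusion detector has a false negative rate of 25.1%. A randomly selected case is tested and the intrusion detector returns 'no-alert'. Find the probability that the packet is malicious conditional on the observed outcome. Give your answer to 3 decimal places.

P(H | E) ≈ 0.043

Let H be the event that the packet is malicious. P(H) = 0.143, so P(¬H) = 0.857. With E the 'no-alert' result, P(E|H) = 0.251 and P(E|¬H) = 0.937.
P(E) = 0.251·0.143 + 0.937·0.857 = 0.035893 + 0.80301 = 0.83890.
By Bayes' theorem, P(H|E) = 0.035893 / 0.83890 = 0.043.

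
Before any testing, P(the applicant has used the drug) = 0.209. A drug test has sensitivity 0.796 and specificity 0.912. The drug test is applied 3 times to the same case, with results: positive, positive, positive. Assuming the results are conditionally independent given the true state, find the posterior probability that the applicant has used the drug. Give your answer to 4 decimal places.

Posterior P(H) ≈ 0.9949

With H the event that the applicant has used the drug, the joint likelihood of the observed sequence is P(data|H) = 0.796·0.796·0.796 = 0.50436 and P(data|¬H) = 0.088·0.088·0.088 = 0.00068147.
Bayes: P(H|data) = 0.209·0.50436 / (0.209·0.50436 + 0.791·0.00068147) = 0.10541/0.10595 = 0.9949.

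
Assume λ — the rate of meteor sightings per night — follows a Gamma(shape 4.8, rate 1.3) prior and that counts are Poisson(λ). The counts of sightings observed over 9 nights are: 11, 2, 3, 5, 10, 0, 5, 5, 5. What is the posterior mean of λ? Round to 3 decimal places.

The Poisson likelihood adds the total count to the shape and the number of exposure periods to the rate. Here ∑xᵢ = 46 and n = 9, so shape 4.8→50.8 and rate 1.3→10.3.
E[λ | data] = 50.8/10.3 = 4.932.

Posterior mean ≈ 4.932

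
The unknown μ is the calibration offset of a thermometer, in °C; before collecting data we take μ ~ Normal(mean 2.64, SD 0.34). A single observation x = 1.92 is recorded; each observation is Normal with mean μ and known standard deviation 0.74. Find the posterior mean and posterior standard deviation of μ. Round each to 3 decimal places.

Prior precision 1/τ₀² = 1/0.34² = 8.65052; data precision n/σ² = 1/0.74² = 1.82615.
Posterior precision = 8.65052 + 1.82615 = 10.4767, giving posterior SD = 1/√10.4767 = 0.309.
Posterior mean = (8.65052·2.64 + 1.82615·1.92) / 10.4767 = 2.514.

Posterior mean ≈ 2.514; posterior SD ≈ 0.309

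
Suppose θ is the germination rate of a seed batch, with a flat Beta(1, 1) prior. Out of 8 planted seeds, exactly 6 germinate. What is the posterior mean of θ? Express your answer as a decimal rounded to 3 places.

The binomial likelihood is conjugate to the Beta prior: with 6 successes and 2 failures, the posterior is Beta(1+6, 1+2) = Beta(7, 3).
E[θ | data] = 7/(7+3) = 0.700.

Posterior mean ≈ 0.700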